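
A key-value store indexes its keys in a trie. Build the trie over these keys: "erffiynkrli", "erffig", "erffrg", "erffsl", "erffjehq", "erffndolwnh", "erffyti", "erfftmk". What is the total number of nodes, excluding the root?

Insert word by word; a character creates a node only if that edge doesn't already exist:
  "erffiynkrli" → 11 new (e, r, f, f, i, y, n, k, r, l, i)
  "erffig" → prefix "erffi" already present; 1 new (g)
  "erffrg" → prefix "erff" already present; 2 new (r, g)
  "erffsl" → prefix "erff" already present; 2 new (s, l)
  "erffjehq" → prefix "erff" already present; 4 new (j, e, h, q)
  "erffndolwnh" → prefix "erff" already present; 7 new (n, d, o, l, w, n, h)
  "erffyti" → prefix "erff" already present; 3 new (y, t, i)
  "erfftmk" → prefix "erff" already present; 3 new (t, m, k)
Total nodes = 11 + 1 + 2 + 2 + 4 + 7 + 3 + 3 = 33

33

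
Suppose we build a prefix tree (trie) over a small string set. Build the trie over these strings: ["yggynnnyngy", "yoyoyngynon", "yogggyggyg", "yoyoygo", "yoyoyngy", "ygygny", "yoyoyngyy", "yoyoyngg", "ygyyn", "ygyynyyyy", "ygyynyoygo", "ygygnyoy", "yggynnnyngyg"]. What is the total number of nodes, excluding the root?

50

For each word, the new-node count is its length minus the longest prefix already in the trie:
  "yggynnnyngy" → 11 new (y, g, g, y, n, n, n, y, n, g, y)
  "yoyoyngynon" → prefix "y" already present; 10 new (o, y, o, y, n, g, y, n, o, n)
  "yogggyggyg" → prefix "yo" already present; 8 new (g, g, g, y, g, g, y, g)
  "yoyoygo" → prefix "yoyoy" already present; 2 new (g, o)
  "yoyoyngy" → prefix "yoyoyngy" already present; 0 new (none)
  "ygygny" → prefix "yg" already present; 4 new (y, g, n, y)
  "yoyoyngyy" → prefix "yoyoyngy" already present; 1 new (y)
  "yoyoyngg" → prefix "yoyoyng" already present; 1 new (g)
  "ygyyn" → prefix "ygy" already present; 2 new (y, n)
  "ygyynyyyy" → prefix "ygyyn" already present; 4 new (y, y, y, y)
  "ygyynyoygo" → prefix "ygyyny" already present; 4 new (o, y, g, o)
  "ygygnyoy" → prefix "ygygny" already present; 2 new (o, y)
  "yggynnnyngyg" → prefix "yggynnnyngy" already present; 1 new (g)
Total nodes = 11 + 10 + 8 + 2 + 0 + 4 + 1 + 1 + 2 + 4 + 4 + 2 + 1 = 50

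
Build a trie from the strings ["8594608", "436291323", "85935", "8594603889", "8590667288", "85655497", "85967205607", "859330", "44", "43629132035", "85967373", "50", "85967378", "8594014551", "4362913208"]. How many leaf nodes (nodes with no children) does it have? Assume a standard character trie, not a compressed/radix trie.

A leaf is a node with no children — equivalently, the end of a word that is not a proper prefix of any other stored word.
Those words: "43629132035", "4362913208", "436291323", "44", "50", "85655497", "8590667288", "859330", "85935", "8594014551", "8594603889", "8594608", "85967205607", "85967373", "85967378"
Leaf count: 15

15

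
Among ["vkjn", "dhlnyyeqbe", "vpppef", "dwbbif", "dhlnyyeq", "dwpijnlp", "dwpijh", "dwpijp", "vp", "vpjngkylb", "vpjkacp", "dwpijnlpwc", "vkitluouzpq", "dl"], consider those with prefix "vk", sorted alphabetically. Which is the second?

DFS of the "vk" subtree visits, in order: "vkitluouzpq", "vkjn"
The 2nd is vkjn.

vkjn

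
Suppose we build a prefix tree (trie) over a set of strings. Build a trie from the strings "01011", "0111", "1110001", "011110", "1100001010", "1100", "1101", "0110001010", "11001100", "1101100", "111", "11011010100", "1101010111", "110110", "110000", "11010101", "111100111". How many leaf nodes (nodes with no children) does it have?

A leaf is a node with no children — equivalently, the end of a word that is not a proper prefix of any other stored word.
Those words: "01011", "0110001010", "011110", "1100001010", "11001100", "1101010111", "1101100", "11011010100", "1110001", "111100111"
Leaf count: 10

10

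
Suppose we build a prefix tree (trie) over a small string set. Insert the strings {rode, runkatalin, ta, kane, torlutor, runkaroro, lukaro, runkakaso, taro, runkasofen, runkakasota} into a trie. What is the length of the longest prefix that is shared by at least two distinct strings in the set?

9

Look for the deepest trie node that still has at least two words in its subtree.
"runkakaso" and "runkakasota" agree on "runkakaso" (9 characters) before diverging; nothing deeper is shared.
Longest shared-prefix length: 9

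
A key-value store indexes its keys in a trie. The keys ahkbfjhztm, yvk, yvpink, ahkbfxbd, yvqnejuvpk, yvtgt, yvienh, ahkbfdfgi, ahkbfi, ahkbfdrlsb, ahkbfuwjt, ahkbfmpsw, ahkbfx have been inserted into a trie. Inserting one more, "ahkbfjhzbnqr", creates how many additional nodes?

4

Walking "ahkbfjhzbnqr" from the root, the first 8 characters ("ahkbfjhz") follow existing edges; "b" is the first miss.
So 12 − 8 = 4 new nodes.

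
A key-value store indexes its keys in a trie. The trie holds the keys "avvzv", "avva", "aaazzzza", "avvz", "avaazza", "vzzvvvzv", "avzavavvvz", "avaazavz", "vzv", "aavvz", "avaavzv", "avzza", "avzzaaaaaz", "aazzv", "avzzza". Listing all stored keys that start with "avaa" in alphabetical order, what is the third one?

avaazza

Filter for "avaa…" and sort: "avaavzv", "avaazavz", "avaazza"
The 3rd is avaazza.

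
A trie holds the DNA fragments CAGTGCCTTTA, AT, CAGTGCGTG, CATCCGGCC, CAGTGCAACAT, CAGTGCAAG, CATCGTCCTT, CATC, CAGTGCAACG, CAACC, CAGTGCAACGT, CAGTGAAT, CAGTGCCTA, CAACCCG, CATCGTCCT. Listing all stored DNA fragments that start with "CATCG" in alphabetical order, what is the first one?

CATCGTCCT

DFS of the "CATCG" subtree visits, in order: "CATCGTCCT", "CATCGTCCTT"
Position 1: CATCGTCCT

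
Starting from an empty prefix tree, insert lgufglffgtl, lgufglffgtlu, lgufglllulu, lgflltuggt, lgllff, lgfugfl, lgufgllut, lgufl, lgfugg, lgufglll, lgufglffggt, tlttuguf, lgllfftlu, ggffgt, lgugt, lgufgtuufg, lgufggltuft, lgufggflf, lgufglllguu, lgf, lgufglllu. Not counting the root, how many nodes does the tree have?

75

Insert word by word; a character creates a node only if that edge doesn't already exist:
  "lgufglffgtl" → 11 new (l, g, u, f, g, l, f, f, g, t, l)
  "lgufglffgtlu" → prefix "lgufglffgtl" already present; 1 new (u)
  "lgufglllulu" → prefix "lgufgl" already present; 5 new (l, l, u, l, u)
  "lgflltuggt" → prefix "lg" already present; 8 new (f, l, l, t, u, g, g, t)
  "lgllff" → prefix "lg" already present; 4 new (l, l, f, f)
  "lgfugfl" → prefix "lgf" already present; 4 new (u, g, f, l)
  "lgufgllut" → prefix "lgufgll" already present; 2 new (u, t)
  "lgufl" → prefix "lguf" already present; 1 new (l)
  "lgfugg" → prefix "lgfug" already present; 1 new (g)
  "lgufglll" → prefix "lgufglll" already present; 0 new (none)
  "lgufglffggt" → prefix "lgufglffg" already present; 2 new (g, t)
  "tlttuguf" → 8 new (t, l, t, t, u, g, u, f)
  "lgllfftlu" → prefix "lgllff" already present; 3 new (t, l, u)
  "ggffgt" → 6 new (g, g, f, f, g, t)
  "lgugt" → prefix "lgu" already present; 2 new (g, t)
  "lgufgtuufg" → prefix "lgufg" already present; 5 new (t, u, u, f, g)
  "lgufggltuft" → prefix "lgufg" already present; 6 new (g, l, t, u, f, t)
  "lgufggflf" → prefix "lgufgg" already present; 3 new (f, l, f)
  "lgufglllguu" → prefix "lgufglll" already present; 3 new (g, u, u)
  "lgf" → prefix "lgf" already present; 0 new (none)
  "lgufglllu" → prefix "lgufglllu" already present; 0 new (none)
Total nodes = 11 + 1 + 5 + 8 + 4 + 4 + 2 + 1 + 1 + 0 + 2 + 8 + 3 + 6 + 2 + 5 + 6 + 3 + 3 + 0 + 0 = 75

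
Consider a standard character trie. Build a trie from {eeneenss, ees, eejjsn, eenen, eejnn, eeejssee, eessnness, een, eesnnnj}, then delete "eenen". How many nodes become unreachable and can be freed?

After clearing the end-marker at "eenen", prune upward until reaching a node still needed by another word.
The suffix "n" (1 node) is used only by "eenen"; the node for "eene" still has the child "e", so pruning stops there.
Nodes removed: 1

1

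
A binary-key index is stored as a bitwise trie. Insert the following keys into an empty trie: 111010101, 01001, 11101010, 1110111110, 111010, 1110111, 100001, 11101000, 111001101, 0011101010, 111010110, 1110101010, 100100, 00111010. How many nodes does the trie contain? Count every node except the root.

Count nodes per top-level branch (shared prefixes stored once):
  '0'-branch (00111010, 0011101010, 01001): 14 nodes
  '1'-branch (100001, 100100, 111001101, 111010, 11101000, 11101010, 111010101, 1110101010, 111010110, 1110111, 1110111110): 32 nodes
Sum: 46

46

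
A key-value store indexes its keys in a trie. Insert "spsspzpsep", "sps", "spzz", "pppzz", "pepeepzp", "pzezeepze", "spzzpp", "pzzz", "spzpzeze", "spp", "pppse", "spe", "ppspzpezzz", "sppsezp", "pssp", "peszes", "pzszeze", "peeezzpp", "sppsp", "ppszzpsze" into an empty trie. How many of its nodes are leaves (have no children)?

17

Leaves are exactly the stored words that no other stored word extends.
Those words: "peeezzpp", "pepeepzp", "peszes", "pppse", "pppzz", "ppspzpezzz", "ppszzpsze", "pssp", "pzezeepze", "pzszeze", "pzzz", "spe", "sppsezp", "sppsp", "spsspzpsep", "spzpzeze", "spzzpp"
Leaf count: 17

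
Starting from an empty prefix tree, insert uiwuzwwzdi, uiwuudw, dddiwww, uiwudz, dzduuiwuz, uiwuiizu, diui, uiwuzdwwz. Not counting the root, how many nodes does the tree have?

Count nodes per top-level branch (shared prefixes stored once):
  'd'-branch (dddiwww, diui, dzduuiwuz): 18 nodes
  'u'-branch (uiwudz, uiwuiizu, uiwuudw, uiwuzdwwz, uiwuzwwzdi): 23 nodes
Sum: 41

41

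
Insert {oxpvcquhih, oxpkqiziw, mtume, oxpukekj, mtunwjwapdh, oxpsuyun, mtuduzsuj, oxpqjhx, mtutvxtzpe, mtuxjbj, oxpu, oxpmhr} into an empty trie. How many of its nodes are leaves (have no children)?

11

Leaves are exactly the stored words that no other stored word extends.
Those words: "mtuduzsuj", "mtume", "mtunwjwapdh", "mtutvxtzpe", "mtuxjbj", "oxpkqiziw", "oxpmhr", "oxpqjhx", "oxpsuyun", "oxpukekj", "oxpvcquhih"
Leaf count: 11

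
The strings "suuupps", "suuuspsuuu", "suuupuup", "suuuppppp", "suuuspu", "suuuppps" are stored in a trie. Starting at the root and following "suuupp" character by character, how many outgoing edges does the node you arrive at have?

The children of the "suuupp" node are the distinct next characters among strings starting with "suuupp".
Distinct next characters after "suuupp": p, s.
That node has 2 child edges.

2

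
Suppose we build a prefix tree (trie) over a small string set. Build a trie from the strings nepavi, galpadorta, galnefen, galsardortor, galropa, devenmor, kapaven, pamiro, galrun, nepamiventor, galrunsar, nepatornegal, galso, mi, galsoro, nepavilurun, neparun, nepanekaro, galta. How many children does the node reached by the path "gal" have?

Walk "gal" from the root, arriving at one node.
Distinct next characters after "gal": n, p, r, s, t.
That node has 5 child edges.

5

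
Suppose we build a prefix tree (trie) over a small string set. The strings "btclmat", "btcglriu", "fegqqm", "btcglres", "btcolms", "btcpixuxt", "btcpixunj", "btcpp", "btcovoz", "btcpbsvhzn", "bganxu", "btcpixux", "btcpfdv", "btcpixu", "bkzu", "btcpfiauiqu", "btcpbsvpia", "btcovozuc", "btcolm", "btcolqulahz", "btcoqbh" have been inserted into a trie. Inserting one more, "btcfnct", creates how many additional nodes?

4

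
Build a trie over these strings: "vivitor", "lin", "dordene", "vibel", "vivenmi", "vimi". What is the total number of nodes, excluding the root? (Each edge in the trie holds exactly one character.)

26

Count nodes per top-level branch (shared prefixes stored once):
  'd'-branch (dordene): 7 nodes
  'l'-branch (lin): 3 nodes
  'v'-branch (vibel, vimi, vivenmi, vivitor): 16 nodes
Sum: 26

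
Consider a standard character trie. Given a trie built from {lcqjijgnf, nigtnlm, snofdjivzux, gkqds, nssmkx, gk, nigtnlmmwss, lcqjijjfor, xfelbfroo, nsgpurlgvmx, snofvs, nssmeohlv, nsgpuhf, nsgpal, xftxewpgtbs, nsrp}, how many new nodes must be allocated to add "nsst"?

"nss" is already a path in the trie; the remaining "t" must be added.
So 4 − 3 = 1 new nodes.

1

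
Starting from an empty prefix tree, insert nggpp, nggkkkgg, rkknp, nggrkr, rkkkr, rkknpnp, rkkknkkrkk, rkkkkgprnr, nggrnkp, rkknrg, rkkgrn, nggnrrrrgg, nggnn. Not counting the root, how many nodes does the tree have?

For each word, the new-node count is its length minus the longest prefix already in the trie:
  "nggpp" → 5 new (n, g, g, p, p)
  "nggkkkgg" → prefix "ngg" already present; 5 new (k, k, k, g, g)
  "rkknp" → 5 new (r, k, k, n, p)
  "nggrkr" → prefix "ngg" already present; 3 new (r, k, r)
  "rkkkr" → prefix "rkk" already present; 2 new (k, r)
  "rkknpnp" → prefix "rkknp" already present; 2 new (n, p)
  "rkkknkkrkk" → prefix "rkkk" already present; 6 new (n, k, k, r, k, k)
  "rkkkkgprnr" → prefix "rkkk" already present; 6 new (k, g, p, r, n, r)
  "nggrnkp" → prefix "nggr" already present; 3 new (n, k, p)
  "rkknrg" → prefix "rkkn" already present; 2 new (r, g)
  "rkkgrn" → prefix "rkk" already present; 3 new (g, r, n)
  "nggnrrrrgg" → prefix "ngg" already present; 7 new (n, r, r, r, r, g, g)
  "nggnn" → prefix "nggn" already present; 1 new (n)
Total nodes = 5 + 5 + 5 + 3 + 2 + 2 + 6 + 6 + 3 + 2 + 3 + 7 + 1 = 50

50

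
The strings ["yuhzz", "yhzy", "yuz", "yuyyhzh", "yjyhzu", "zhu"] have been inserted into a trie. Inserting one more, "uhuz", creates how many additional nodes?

4

Nothing in the trie begins with "u"; the whole of "uhuz" is new.
4 − 0 = 4 new nodes.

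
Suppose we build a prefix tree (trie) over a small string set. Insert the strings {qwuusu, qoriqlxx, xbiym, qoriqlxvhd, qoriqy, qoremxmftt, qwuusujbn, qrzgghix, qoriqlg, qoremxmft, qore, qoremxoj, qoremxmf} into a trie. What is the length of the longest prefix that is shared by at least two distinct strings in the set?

9

Equivalently: take the maximum, over all pairs, of their longest common prefix length.
"qoremxmft" and "qoremxmftt" agree on "qoremxmft" (9 characters) before diverging; nothing deeper is shared.
Longest shared-prefix length: 9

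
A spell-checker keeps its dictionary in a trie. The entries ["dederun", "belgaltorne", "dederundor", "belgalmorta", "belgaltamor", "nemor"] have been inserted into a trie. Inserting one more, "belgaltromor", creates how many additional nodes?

5

Walking "belgaltromor" from the root, the first 7 characters ("belgalt") follow existing edges; "r" is the first miss.
New nodes needed: |"belgaltromor"| − 7 = 12 − 7 = 5.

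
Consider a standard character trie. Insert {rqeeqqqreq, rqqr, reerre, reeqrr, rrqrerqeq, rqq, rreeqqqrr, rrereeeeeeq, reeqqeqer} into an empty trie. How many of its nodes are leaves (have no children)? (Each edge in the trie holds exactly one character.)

A leaf is a node with no children — equivalently, the end of a word that is not a proper prefix of any other stored word.
Those words: "reeqqeqer", "reeqrr", "reerre", "rqeeqqqreq", "rqqr", "rreeqqqrr", "rrereeeeeeq", "rrqrerqeq"
Leaf count: 8

8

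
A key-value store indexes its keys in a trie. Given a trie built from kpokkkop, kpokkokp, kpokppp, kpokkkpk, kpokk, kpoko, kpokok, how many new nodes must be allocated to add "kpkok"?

Walking "kpkok" from the root, the first 2 characters ("kp") follow existing edges; "k" is the first miss.
So 5 − 2 = 3 new nodes.

3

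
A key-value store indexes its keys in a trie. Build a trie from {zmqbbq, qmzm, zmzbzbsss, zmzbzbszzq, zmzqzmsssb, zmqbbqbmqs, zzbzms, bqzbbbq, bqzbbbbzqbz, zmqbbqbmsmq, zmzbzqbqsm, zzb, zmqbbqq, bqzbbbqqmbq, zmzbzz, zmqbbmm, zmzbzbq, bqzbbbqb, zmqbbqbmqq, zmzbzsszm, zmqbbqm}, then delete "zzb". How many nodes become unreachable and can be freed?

0

After clearing the end-marker at "zzb", prune upward until reaching a node still needed by another word.
Every node on "zzb" is still needed (e.g. by "zzbzms"), so nothing is freed.
Nodes removed: 0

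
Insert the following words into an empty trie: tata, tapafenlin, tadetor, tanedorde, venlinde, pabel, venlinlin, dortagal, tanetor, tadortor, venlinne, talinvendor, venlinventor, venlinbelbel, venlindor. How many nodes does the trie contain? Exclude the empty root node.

81

Trace insertions, counting only characters that open a new branch:
  "tata" → 4 new (t, a, t, a)
  "tapafenlin" → prefix "ta" already present; 8 new (p, a, f, e, n, l, i, n)
  "tadetor" → prefix "ta" already present; 5 new (d, e, t, o, r)
  "tanedorde" → prefix "ta" already present; 7 new (n, e, d, o, r, d, e)
  "venlinde" → 8 new (v, e, n, l, i, n, d, e)
  "pabel" → 5 new (p, a, b, e, l)
  "venlinlin" → prefix "venlin" already present; 3 new (l, i, n)
  "dortagal" → 8 new (d, o, r, t, a, g, a, l)
  "tanetor" → prefix "tane" already present; 3 new (t, o, r)
  "tadortor" → prefix "tad" already present; 5 new (o, r, t, o, r)
  "venlinne" → prefix "venlin" already present; 2 new (n, e)
  "talinvendor" → prefix "ta" already present; 9 new (l, i, n, v, e, n, d, o, r)
  "venlinventor" → prefix "venlin" already present; 6 new (v, e, n, t, o, r)
  "venlinbelbel" → prefix "venlin" already present; 6 new (b, e, l, b, e, l)
  "venlindor" → prefix "venlind" already present; 2 new (o, r)
Total nodes = 4 + 8 + 5 + 7 + 8 + 5 + 3 + 8 + 3 + 5 + 2 + 9 + 6 + 6 + 2 = 81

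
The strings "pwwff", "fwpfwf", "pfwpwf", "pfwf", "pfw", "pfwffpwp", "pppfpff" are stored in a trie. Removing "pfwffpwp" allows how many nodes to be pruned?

4

After clearing the end-marker at "pfwffpwp", prune upward until reaching a node still needed by another word.
The suffix "fpwp" (4 nodes) is used only by "pfwffpwp"; "pfwf" is itself a stored word, so pruning stops there.
Nodes removed: 4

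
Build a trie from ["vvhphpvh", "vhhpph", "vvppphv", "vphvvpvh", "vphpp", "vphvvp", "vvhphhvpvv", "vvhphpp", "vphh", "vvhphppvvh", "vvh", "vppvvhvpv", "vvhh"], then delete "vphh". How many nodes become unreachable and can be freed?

1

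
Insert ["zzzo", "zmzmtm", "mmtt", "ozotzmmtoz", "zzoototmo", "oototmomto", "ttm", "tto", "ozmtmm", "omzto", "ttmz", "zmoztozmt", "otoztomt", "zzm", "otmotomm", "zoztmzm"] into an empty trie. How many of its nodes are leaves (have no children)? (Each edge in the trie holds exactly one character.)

Leaves are exactly the stored words that no other stored word extends.
Those words: "mmtt", "omzto", "oototmomto", "otmotomm", "otoztomt", "ozmtmm", "ozotzmmtoz", "ttmz", "tto", "zmoztozmt", "zmzmtm", "zoztmzm", "zzm", "zzoototmo", "zzzo"
Leaf count: 15

15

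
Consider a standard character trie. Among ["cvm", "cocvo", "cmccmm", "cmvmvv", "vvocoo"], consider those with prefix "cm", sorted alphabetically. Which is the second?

Filter for "cm…" and sort: "cmccmm", "cmvmvv"
Position 2: cmvmvv

cmvmvv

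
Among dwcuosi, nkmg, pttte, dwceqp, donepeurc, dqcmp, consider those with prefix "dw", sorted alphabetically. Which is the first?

dwceqp

DFS of the "dw" subtree visits, in order: "dwceqp", "dwcuosi"
Position 1: dwceqp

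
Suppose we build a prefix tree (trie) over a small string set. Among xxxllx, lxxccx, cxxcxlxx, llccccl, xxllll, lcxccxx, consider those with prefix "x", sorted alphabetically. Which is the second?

Filter for "x…" and sort: "xxllll", "xxxllx"
The 2nd is xxxllx.

xxxllx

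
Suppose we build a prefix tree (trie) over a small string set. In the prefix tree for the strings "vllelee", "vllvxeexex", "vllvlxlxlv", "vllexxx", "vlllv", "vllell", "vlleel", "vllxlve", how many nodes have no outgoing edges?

Leaves are exactly the stored words that no other stored word extends.
Those words: "vlleel", "vllelee", "vllell", "vllexxx", "vlllv", "vllvlxlxlv", "vllvxeexex", "vllxlve"
Leaf count: 8

8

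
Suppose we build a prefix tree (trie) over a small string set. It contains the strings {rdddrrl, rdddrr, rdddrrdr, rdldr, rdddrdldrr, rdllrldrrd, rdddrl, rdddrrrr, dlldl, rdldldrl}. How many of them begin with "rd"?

9

Filter for entries beginning with "rd":
Words under "rd": rdddrdldrr, rdddrl, rdddrr, rdddrrdr, rdddrrl, rdddrrrr, rdldldrl, rdldr, rdllrldrrd
Count: 9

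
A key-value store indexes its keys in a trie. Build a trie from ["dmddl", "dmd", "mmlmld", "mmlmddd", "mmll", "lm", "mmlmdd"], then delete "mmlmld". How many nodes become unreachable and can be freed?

2

After clearing the end-marker at "mmlmld", prune upward until reaching a node still needed by another word.
The suffix "ld" (2 nodes) is used only by "mmlmld"; the node for "mmlm" still has the child "d", so pruning stops there.
Nodes removed: 2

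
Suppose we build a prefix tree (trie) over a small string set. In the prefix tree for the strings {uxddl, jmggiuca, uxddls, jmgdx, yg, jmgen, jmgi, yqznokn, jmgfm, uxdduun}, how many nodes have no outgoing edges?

Leaves are exactly the stored words that no other stored word extends.
Those words: "jmgdx", "jmgen", "jmgfm", "jmggiuca", "jmgi", "uxddls", "uxdduun", "yg", "yqznokn"
Leaf count: 9

9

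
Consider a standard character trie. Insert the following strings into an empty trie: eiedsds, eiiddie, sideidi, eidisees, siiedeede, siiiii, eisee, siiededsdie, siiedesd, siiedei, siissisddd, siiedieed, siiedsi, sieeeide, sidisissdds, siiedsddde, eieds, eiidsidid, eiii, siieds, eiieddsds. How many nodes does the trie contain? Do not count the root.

For each word, the new-node count is its length minus the longest prefix already in the trie:
  "eiedsds" → 7 new (e, i, e, d, s, d, s)
  "eiiddie" → prefix "ei" already present; 5 new (i, d, d, i, e)
  "sideidi" → 7 new (s, i, d, e, i, d, i)
  "eidisees" → prefix "ei" already present; 6 new (d, i, s, e, e, s)
  "siiedeede" → prefix "si" already present; 7 new (i, e, d, e, e, d, e)
  "siiiii" → prefix "sii" already present; 3 new (i, i, i)
  "eisee" → prefix "ei" already present; 3 new (s, e, e)
  "siiededsdie" → prefix "siiede" already present; 5 new (d, s, d, i, e)
  "siiedesd" → prefix "siiede" already present; 2 new (s, d)
  "siiedei" → prefix "siiede" already present; 1 new (i)
  "siissisddd" → prefix "sii" already present; 7 new (s, s, i, s, d, d, d)
  "siiedieed" → prefix "siied" already present; 4 new (i, e, e, d)
  "siiedsi" → prefix "siied" already present; 2 new (s, i)
  "sieeeide" → prefix "si" already present; 6 new (e, e, e, i, d, e)
  "sidisissdds" → prefix "sid" already present; 8 new (i, s, i, s, s, d, d, s)
  "siiedsddde" → prefix "siieds" already present; 4 new (d, d, d, e)
  "eieds" → prefix "eieds" already present; 0 new (none)
  "eiidsidid" → prefix "eiid" already present; 5 new (s, i, d, i, d)
  "eiii" → prefix "eii" already present; 1 new (i)
  "siieds" → prefix "siieds" already present; 0 new (none)
  "eiieddsds" → prefix "eii" already present; 6 new (e, d, d, s, d, s)
Total nodes = 7 + 5 + 7 + 6 + 7 + 3 + 3 + 5 + 2 + 1 + 7 + 4 + 2 + 6 + 8 + 4 + 0 + 5 + 1 + 0 + 6 = 89

89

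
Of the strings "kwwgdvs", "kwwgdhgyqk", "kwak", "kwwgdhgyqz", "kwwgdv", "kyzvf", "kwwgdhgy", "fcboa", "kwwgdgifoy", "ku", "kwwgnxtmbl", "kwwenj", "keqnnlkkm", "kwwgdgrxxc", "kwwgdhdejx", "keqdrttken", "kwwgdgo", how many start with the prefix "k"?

Walk to "k"; the words in its subtree are exactly those with that prefix.
Words under "k": keqdrttken, keqnnlkkm, ku, kwak, kwwenj, kwwgdgifoy, kwwgdgo, kwwgdgrxxc, kwwgdhdejx, kwwgdhgy, kwwgdhgyqk, kwwgdhgyqz, kwwgdv, kwwgdvs, kwwgnxtmbl, kyzvf
Count: 16

16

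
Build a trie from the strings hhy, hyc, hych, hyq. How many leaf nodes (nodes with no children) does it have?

Leaves are exactly the stored words that no other stored word extends.
Those words: "hhy", "hych", "hyq"
Leaf count: 3

3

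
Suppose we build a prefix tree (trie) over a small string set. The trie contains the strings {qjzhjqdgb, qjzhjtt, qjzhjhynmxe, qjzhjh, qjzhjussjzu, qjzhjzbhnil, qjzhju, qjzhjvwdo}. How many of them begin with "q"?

Traverse to the node for "q", then collect every word in that subtree.
Matches: "qjzhjh", "qjzhjhynmxe", "qjzhjqdgb", "qjzhjtt", "qjzhju", "qjzhjussjzu", "qjzhjvwdo", "qjzhjzbhnil"
Count: 8

8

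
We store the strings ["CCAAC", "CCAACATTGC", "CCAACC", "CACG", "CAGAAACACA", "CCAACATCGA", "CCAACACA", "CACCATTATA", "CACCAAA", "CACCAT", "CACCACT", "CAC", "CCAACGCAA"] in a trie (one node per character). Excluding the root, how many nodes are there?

Trace insertions, counting only characters that open a new branch:
  "CCAAC" → 5 new (C, C, A, A, C)
  "CCAACATTGC" → prefix "CCAAC" already present; 5 new (A, T, T, G, C)
  "CCAACC" → prefix "CCAAC" already present; 1 new (C)
  "CACG" → prefix "C" already present; 3 new (A, C, G)
  "CAGAAACACA" → prefix "CA" already present; 8 new (G, A, A, A, C, A, C, A)
  "CCAACATCGA" → prefix "CCAACAT" already present; 3 new (C, G, A)
  "CCAACACA" → prefix "CCAACA" already present; 2 new (C, A)
  "CACCATTATA" → prefix "CAC" already present; 7 new (C, A, T, T, A, T, A)
  "CACCAAA" → prefix "CACCA" already present; 2 new (A, A)
  "CACCAT" → prefix "CACCAT" already present; 0 new (none)
  "CACCACT" → prefix "CACCA" already present; 2 new (C, T)
  "CAC" → prefix "CAC" already present; 0 new (none)
  "CCAACGCAA" → prefix "CCAAC" already present; 4 new (G, C, A, A)
Total nodes = 5 + 5 + 1 + 3 + 8 + 3 + 2 + 7 + 2 + 0 + 2 + 0 + 4 = 42

42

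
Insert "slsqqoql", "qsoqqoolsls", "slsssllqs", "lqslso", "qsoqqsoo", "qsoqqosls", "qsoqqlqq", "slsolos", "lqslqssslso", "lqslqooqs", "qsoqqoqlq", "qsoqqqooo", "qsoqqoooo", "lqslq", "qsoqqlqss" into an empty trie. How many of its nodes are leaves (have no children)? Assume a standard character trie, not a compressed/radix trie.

A leaf is a node with no children — equivalently, the end of a word that is not a proper prefix of any other stored word.
Those words: "lqslqooqs", "lqslqssslso", "lqslso", "qsoqqlqq", "qsoqqlqss", "qsoqqoolsls", "qsoqqoooo", "qsoqqoqlq", "qsoqqosls", "qsoqqqooo", "qsoqqsoo", "slsolos", "slsqqoql", "slsssllqs"
Leaf count: 14

14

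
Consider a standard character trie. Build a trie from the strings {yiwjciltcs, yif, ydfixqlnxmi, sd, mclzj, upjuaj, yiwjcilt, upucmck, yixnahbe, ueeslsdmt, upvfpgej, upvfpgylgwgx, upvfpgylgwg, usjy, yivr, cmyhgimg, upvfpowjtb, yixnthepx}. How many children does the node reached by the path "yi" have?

4

Follow the path "yi" to its node, then look at its outgoing edges.
Distinct next characters after "yi": f, v, w, x.
That node has 4 child edges.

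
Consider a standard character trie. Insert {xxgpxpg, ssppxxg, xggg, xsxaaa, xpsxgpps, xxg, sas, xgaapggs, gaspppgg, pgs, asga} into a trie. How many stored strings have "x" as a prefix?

Filter for entries beginning with "x":
Words under "x": xgaapggs, xggg, xpsxgpps, xsxaaa, xxg, xxgpxpg
Count: 6

6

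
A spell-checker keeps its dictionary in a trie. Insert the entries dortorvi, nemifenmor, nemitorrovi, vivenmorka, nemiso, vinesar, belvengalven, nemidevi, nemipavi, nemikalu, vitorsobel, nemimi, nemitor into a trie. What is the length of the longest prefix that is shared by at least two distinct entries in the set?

Equivalently: take the maximum, over all pairs, of their longest common prefix length.
e.g. "nemitor" and "nemitorrovi" share the prefix "nemitor" of length 7; no pair shares a longer one.
Longest shared-prefix length: 7

7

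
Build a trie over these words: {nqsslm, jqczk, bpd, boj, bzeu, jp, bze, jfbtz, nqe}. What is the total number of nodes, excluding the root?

25

For each word, the new-node count is its length minus the longest prefix already in the trie:
  "nqsslm" → 6 new (n, q, s, s, l, m)
  "jqczk" → 5 new (j, q, c, z, k)
  "bpd" → 3 new (b, p, d)
  "boj" → prefix "b" already present; 2 new (o, j)
  "bzeu" → prefix "b" already present; 3 new (z, e, u)
  "jp" → prefix "j" already present; 1 new (p)
  "bze" → prefix "bze" already present; 0 new (none)
  "jfbtz" → prefix "j" already present; 4 new (f, b, t, z)
  "nqe" → prefix "nq" already present; 1 new (e)
Total nodes = 6 + 5 + 3 + 2 + 3 + 1 + 0 + 4 + 1 = 25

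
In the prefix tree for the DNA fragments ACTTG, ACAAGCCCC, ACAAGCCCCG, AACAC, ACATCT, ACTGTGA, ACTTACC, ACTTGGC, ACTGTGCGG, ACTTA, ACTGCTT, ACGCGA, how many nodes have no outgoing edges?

A leaf is a node with no children — equivalently, the end of a word that is not a proper prefix of any other stored word.
Those words: "AACAC", "ACAAGCCCCG", "ACATCT", "ACGCGA", "ACTGCTT", "ACTGTGA", "ACTGTGCGG", "ACTTACC", "ACTTGGC"
Leaf count: 9

9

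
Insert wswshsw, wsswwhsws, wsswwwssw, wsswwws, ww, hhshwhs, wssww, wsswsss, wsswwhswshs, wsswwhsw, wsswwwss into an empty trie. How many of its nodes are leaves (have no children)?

A leaf is a node with no children — equivalently, the end of a word that is not a proper prefix of any other stored word.
Those words: "hhshwhs", "wsswsss", "wsswwhswshs", "wsswwwssw", "wswshsw", "ww"
Leaf count: 6

6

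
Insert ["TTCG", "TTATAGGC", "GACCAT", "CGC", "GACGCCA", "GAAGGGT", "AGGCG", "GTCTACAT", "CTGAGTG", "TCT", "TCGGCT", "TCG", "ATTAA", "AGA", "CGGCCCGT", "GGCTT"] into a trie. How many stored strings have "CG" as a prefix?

2

Walk to "CG"; the words in its subtree are exactly those with that prefix.
Words under "CG": CGC, CGGCCCGT
Count: 2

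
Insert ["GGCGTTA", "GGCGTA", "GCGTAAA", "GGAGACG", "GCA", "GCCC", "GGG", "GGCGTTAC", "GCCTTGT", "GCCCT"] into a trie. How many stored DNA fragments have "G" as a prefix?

10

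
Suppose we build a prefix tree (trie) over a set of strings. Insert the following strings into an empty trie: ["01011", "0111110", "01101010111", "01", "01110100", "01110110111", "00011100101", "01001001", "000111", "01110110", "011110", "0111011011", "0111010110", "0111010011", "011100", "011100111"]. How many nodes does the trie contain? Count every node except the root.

Insert word by word; a character creates a node only if that edge doesn't already exist:
  "01011" → 5 new (0, 1, 0, 1, 1)
  "0111110" → prefix "01" already present; 5 new (1, 1, 1, 1, 0)
  "01101010111" → prefix "011" already present; 8 new (0, 1, 0, 1, 0, 1, 1, 1)
  "01" → prefix "01" already present; 0 new (none)
  "01110100" → prefix "0111" already present; 4 new (0, 1, 0, 0)
  "01110110111" → prefix "011101" already present; 5 new (1, 0, 1, 1, 1)
  "00011100101" → prefix "0" already present; 10 new (0, 0, 1, 1, 1, 0, 0, 1, 0, 1)
  "01001001" → prefix "010" already present; 5 new (0, 1, 0, 0, 1)
  "000111" → prefix "000111" already present; 0 new (none)
  "01110110" → prefix "01110110" already present; 0 new (none)
  "011110" → prefix "01111" already present; 1 new (0)
  "0111011011" → prefix "0111011011" already present; 0 new (none)
  "0111010110" → prefix "0111010" already present; 3 new (1, 1, 0)
  "0111010011" → prefix "01110100" already present; 2 new (1, 1)
  "011100" → prefix "01110" already present; 1 new (0)
  "011100111" → prefix "011100" already present; 3 new (1, 1, 1)
Total nodes = 5 + 5 + 8 + 0 + 4 + 5 + 10 + 5 + 0 + 0 + 1 + 0 + 3 + 2 + 1 + 3 = 52

52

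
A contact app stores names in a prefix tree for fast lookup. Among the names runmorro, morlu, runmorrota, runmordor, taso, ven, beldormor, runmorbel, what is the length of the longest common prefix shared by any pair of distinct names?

Look for the deepest trie node that still has at least two words in its subtree.
e.g. "runmorro" and "runmorrota" share the prefix "runmorro" of length 8; no pair shares a longer one.
Longest shared-prefix length: 8

8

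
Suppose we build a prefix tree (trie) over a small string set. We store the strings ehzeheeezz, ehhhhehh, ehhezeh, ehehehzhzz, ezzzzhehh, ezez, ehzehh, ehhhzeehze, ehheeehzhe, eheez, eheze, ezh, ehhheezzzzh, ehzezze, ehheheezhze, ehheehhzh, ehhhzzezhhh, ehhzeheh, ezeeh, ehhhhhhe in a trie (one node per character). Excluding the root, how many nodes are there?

93

Count nodes per top-level branch (shared prefixes stored once):
  'e'-branch (eheez, ehehehzhzz, eheze, ehheeehzhe, ehheehhzh, ehheheezhze, ehhezeh, ehhheezzzzh, ehhhhehh, ehhhhhhe, ehhhzeehze, ehhhzzezhhh, ehhzeheh, ehzeheeezz, ehzehh, ehzezze, ezeeh, ezez, ezh, ezzzzhehh): 93 nodes
Sum: 93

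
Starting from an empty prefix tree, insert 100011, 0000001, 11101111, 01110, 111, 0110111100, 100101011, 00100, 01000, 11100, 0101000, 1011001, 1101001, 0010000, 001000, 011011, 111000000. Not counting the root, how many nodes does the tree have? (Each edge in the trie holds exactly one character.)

For each word, the new-node count is its length minus the longest prefix already in the trie:
  "100011" → 6 new (1, 0, 0, 0, 1, 1)
  "0000001" → 7 new (0, 0, 0, 0, 0, 0, 1)
  "11101111" → prefix "1" already present; 7 new (1, 1, 0, 1, 1, 1, 1)
  "01110" → prefix "0" already present; 4 new (1, 1, 1, 0)
  "111" → prefix "111" already present; 0 new (none)
  "0110111100" → prefix "011" already present; 7 new (0, 1, 1, 1, 1, 0, 0)
  "100101011" → prefix "100" already present; 6 new (1, 0, 1, 0, 1, 1)
  "00100" → prefix "00" already present; 3 new (1, 0, 0)
  "01000" → prefix "01" already present; 3 new (0, 0, 0)
  "11100" → prefix "1110" already present; 1 new (0)
  "0101000" → prefix "010" already present; 4 new (1, 0, 0, 0)
  "1011001" → prefix "10" already present; 5 new (1, 1, 0, 0, 1)
  "1101001" → prefix "11" already present; 5 new (0, 1, 0, 0, 1)
  "0010000" → prefix "00100" already present; 2 new (0, 0)
  "001000" → prefix "001000" already present; 0 new (none)
  "011011" → prefix "011011" already present; 0 new (none)
  "111000000" → prefix "11100" already present; 4 new (0, 0, 0, 0)
Total nodes = 6 + 7 + 7 + 4 + 0 + 7 + 6 + 3 + 3 + 1 + 4 + 5 + 5 + 2 + 0 + 0 + 4 = 64

64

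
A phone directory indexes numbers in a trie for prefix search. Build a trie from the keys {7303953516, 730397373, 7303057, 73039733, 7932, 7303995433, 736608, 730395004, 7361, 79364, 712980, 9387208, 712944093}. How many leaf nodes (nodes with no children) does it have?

A leaf is a node with no children — equivalently, the end of a word that is not a proper prefix of any other stored word.
Those words: "712944093", "712980", "7303057", "730395004", "7303953516", "73039733", "730397373", "7303995433", "7361", "736608", "7932", "79364", "9387208"
Leaf count: 13

13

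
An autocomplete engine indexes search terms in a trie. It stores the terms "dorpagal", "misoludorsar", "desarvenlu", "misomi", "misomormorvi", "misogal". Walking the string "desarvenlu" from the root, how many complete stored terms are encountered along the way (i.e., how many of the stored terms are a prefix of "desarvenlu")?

1

Walk "desarvenlu" from the root; an end-of-word marker is hit whenever a stored word is a prefix of "desarvenlu".
Prefixes of the query that are stored words: "desarvenlu"
Count: 1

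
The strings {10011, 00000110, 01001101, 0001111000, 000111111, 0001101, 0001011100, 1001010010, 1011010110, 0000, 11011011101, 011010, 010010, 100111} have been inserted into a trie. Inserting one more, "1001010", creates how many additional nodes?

"1001010" is already a full path in the trie; only an end-marker is added.
No new nodes are needed: 0.

0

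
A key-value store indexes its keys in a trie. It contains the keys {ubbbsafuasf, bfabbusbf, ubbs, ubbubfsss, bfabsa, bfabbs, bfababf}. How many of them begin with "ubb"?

3

Walk to "ubb"; the words in its subtree are exactly those with that prefix.
Words under "ubb": ubbbsafuasf, ubbs, ubbubfsss
Count: 3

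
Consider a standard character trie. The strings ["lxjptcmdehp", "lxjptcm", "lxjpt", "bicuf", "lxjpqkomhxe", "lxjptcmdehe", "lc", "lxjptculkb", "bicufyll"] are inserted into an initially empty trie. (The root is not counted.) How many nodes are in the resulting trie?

Trace insertions, counting only characters that open a new branch:
  "lxjptcmdehp" → 11 new (l, x, j, p, t, c, m, d, e, h, p)
  "lxjptcm" → prefix "lxjptcm" already present; 0 new (none)
  "lxjpt" → prefix "lxjpt" already present; 0 new (none)
  "bicuf" → 5 new (b, i, c, u, f)
  "lxjpqkomhxe" → prefix "lxjp" already present; 7 new (q, k, o, m, h, x, e)
  "lxjptcmdehe" → prefix "lxjptcmdeh" already present; 1 new (e)
  "lc" → prefix "l" already present; 1 new (c)
  "lxjptculkb" → prefix "lxjptc" already present; 4 new (u, l, k, b)
  "bicufyll" → prefix "bicuf" already present; 3 new (y, l, l)
Total nodes = 11 + 0 + 0 + 5 + 7 + 1 + 1 + 4 + 3 = 32

32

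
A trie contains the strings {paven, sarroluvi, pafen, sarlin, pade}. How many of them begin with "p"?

3

Traverse to the node for "p", then collect every word in that subtree.
Words under "p": pade, pafen, paven
Count: 3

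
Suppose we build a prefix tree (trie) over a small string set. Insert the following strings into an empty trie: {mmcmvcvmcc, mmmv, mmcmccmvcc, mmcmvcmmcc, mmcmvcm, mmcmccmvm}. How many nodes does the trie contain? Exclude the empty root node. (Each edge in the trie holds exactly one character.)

23

Count nodes per top-level branch (shared prefixes stored once):
  'm'-branch (mmcmccmvcc, mmcmccmvm, mmcmvcm, mmcmvcmmcc, mmcmvcvmcc, mmmv): 23 nodes
Sum: 23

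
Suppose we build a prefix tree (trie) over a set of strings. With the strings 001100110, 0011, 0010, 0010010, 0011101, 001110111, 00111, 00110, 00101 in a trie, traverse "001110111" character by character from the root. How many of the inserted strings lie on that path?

Walk "001110111" from the root; an end-of-word marker is hit whenever a stored word is a prefix of "001110111".
Prefixes of the query that are stored words: "0011", "00111", "0011101", "001110111"
Count: 4

4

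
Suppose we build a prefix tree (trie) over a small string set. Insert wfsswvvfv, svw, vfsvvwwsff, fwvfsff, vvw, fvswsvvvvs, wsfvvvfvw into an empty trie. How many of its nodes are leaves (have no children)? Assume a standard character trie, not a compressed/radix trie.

7

Leaves are exactly the stored words that no other stored word extends.
Those words: "fvswsvvvvs", "fwvfsff", "svw", "vfsvvwwsff", "vvw", "wfsswvvfv", "wsfvvvfvw"
Leaf count: 7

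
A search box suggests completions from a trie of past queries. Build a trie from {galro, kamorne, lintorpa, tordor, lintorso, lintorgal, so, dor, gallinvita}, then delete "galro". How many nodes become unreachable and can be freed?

2

Walk "galro" from the leaf back toward the root, removing each node that no remaining word uses.
The suffix "ro" (2 nodes) is used only by "galro"; the node for "gal" still has the child "l", so pruning stops there.
Nodes removed: 2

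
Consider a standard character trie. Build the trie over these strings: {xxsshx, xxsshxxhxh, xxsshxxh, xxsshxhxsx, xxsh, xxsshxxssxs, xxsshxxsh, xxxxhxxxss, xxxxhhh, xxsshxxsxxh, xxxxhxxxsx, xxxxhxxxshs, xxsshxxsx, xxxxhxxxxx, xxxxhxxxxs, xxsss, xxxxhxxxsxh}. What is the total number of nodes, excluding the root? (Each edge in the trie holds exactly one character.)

Count nodes per top-level branch (shared prefixes stored once):
  'x'-branch (xxsh, xxsshx, xxsshxhxsx, xxsshxxh, xxsshxxhxh, xxsshxxsh, xxsshxxssxs, xxsshxxsx, xxsshxxsxxh, xxsss, xxxxhhh, xxxxhxxxshs, xxxxhxxxss, xxxxhxxxsx, xxxxhxxxsxh, xxxxhxxxxs, xxxxhxxxxx): 41 nodes
Sum: 41

41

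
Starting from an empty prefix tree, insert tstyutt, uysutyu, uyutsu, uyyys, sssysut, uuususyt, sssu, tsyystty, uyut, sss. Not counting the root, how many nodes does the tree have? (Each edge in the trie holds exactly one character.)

42

Trace insertions, counting only characters that open a new branch:
  "tstyutt" → 7 new (t, s, t, y, u, t, t)
  "uysutyu" → 7 new (u, y, s, u, t, y, u)
  "uyutsu" → prefix "uy" already present; 4 new (u, t, s, u)
  "uyyys" → prefix "uy" already present; 3 new (y, y, s)
  "sssysut" → 7 new (s, s, s, y, s, u, t)
  "uuususyt" → prefix "u" already present; 7 new (u, u, s, u, s, y, t)
  "sssu" → prefix "sss" already present; 1 new (u)
  "tsyystty" → prefix "ts" already present; 6 new (y, y, s, t, t, y)
  "uyut" → prefix "uyut" already present; 0 new (none)
  "sss" → prefix "sss" already present; 0 new (none)
Total nodes = 7 + 7 + 4 + 3 + 7 + 7 + 1 + 6 + 0 + 0 = 42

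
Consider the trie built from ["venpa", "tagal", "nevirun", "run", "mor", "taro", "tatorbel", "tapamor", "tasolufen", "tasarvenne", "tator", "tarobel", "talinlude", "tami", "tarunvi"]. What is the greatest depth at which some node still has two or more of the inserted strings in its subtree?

5

Equivalently: take the maximum, over all pairs, of their longest common prefix length.
e.g. "tator" and "tatorbel" share the prefix "tator" of length 5; no pair shares a longer one.
Longest shared-prefix length: 5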